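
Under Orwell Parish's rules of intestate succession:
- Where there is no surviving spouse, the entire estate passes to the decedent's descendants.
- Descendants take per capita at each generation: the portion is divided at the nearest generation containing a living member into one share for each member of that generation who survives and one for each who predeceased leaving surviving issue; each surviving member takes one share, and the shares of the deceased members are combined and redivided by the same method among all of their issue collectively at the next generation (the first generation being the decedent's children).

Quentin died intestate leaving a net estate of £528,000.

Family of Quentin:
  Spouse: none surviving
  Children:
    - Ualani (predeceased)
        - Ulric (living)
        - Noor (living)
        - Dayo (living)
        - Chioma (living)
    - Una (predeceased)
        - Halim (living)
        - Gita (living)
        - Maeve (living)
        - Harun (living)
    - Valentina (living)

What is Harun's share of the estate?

Harun receives £44,000.

The entire £528,000 passes to the descendants.
That amount (£528,000) is divided at the children's generation into 3 shares of £176,000. Valentina takes £176,000. The 2 shares of the deceased (Ualani and Una) are combined into a pool of £352,000.
That pool (£352,000) is divided at the grandchildren's generation equally among Ulric, Noor, Dayo, Chioma, Halim, Gita, Maeve, and Harun: £44,000 each.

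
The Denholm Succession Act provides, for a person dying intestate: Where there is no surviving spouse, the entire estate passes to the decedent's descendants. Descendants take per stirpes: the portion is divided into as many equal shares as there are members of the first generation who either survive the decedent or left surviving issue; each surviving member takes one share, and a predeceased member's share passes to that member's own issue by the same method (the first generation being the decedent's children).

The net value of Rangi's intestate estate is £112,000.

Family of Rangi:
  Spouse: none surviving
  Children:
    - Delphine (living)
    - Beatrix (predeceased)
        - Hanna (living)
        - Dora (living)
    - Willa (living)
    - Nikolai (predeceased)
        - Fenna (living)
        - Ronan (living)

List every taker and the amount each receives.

Delphine: £28,000; Hanna: £14,000; Dora: £14,000; Willa: £28,000; Fenna: £14,000; Ronan: £14,000

The entire £112,000 passes to the descendants.
That amount (£112,000) is divided into 4 shares of £28,000: Delphine and Willa each take £28,000; Beatrix's £28,000 share passes to Beatrix's issue; Nikolai's £28,000 share passes to Nikolai's issue.
Beatrix's share (£28,000) is divided into 2 shares of £14,000: Hanna and Dora each take £14,000.
Nikolai's share (£28,000) is divided into 2 shares of £14,000: Fenna and Ronan each take £14,000.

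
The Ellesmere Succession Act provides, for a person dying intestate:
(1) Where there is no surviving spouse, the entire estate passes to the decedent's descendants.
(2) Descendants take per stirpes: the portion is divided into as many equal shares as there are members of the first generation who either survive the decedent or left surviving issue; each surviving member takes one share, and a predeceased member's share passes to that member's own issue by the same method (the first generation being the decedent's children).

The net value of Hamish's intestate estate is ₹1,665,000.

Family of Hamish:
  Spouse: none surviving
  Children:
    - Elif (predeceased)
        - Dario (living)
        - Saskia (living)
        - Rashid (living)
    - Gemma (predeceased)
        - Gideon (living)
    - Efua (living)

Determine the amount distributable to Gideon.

Gideon receives ₹555,000.

The entire ₹1,665,000 passes to the descendants.
That amount (₹1,665,000) is divided into 3 shares of ₹555,000: Efua takes ₹555,000; Elif's ₹555,000 share passes to Elif's issue; Gemma's ₹555,000 share passes to Gemma's issue.
Elif's share (₹555,000) is divided into 3 shares of ₹185,000: Dario, Saskia, and Rashid each take ₹185,000.
Gemma's share (₹555,000) passes entirely to Gideon.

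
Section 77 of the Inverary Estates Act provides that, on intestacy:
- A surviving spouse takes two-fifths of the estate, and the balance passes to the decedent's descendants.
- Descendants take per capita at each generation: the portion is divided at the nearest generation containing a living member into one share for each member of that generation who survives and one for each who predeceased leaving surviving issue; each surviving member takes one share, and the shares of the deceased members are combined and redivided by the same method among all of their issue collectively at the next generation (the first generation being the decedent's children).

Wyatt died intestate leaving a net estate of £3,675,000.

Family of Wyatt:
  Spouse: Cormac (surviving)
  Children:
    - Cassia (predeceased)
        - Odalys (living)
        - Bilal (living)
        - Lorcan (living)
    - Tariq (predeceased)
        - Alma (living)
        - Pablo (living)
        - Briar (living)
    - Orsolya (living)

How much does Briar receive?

Cormac takes two-fifths of £3,675,000 = £1,470,000. The remaining £2,205,000 passes to the descendants.
The descendants' portion (£2,205,000) is divided at the children's generation into 3 shares of £735,000. Orsolya takes £735,000. The 2 shares of the deceased (Cassia and Tariq) are combined into a pool of £1,470,000.
That pool (£1,470,000) is divided at the grandchildren's generation equally among Odalys, Bilal, Lorcan, Alma, Pablo, and Briar: £245,000 each.

Briar receives £245,000.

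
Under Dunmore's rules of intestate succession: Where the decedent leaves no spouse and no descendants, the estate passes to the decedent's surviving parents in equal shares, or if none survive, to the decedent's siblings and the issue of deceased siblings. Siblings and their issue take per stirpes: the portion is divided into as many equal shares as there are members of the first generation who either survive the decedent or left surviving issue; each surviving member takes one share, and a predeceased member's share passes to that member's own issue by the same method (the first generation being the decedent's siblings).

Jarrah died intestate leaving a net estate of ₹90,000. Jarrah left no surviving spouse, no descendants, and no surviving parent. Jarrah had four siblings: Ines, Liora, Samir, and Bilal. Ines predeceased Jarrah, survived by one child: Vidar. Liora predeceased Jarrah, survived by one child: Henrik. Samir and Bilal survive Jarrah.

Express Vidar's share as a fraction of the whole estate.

Vidar receives 1/4 of the estate.

The entire ₹90,000 passes to the siblings and their issue.
That amount (₹90,000) is divided into 4 shares of ₹22,500: Samir and Bilal each take ₹22,500; Ines's ₹22,500 share passes to Ines's issue; Liora's ₹22,500 share passes to Liora's issue.
Ines's share (₹22,500) passes entirely to Vidar.
Liora's share (₹22,500) passes entirely to Henrik.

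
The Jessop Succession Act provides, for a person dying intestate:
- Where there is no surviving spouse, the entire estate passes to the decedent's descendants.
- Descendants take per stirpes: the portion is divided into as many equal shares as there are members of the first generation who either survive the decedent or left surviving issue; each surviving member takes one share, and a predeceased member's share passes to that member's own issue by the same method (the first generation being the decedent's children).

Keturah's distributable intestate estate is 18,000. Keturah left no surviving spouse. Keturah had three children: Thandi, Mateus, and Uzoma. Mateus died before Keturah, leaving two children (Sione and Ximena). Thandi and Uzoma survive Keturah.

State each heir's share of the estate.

The entire 18,000 passes to the descendants.
That amount (18,000) is divided into 3 shares of 6,000: Thandi and Uzoma each take 6,000; Mateus's 6,000 share passes to Mateus's issue.
Mateus's share (6,000) is divided into 2 shares of 3,000: Sione and Ximena each take 3,000.

Thandi: 6,000; Sione: 3,000; Ximena: 3,000; Uzoma: 6,000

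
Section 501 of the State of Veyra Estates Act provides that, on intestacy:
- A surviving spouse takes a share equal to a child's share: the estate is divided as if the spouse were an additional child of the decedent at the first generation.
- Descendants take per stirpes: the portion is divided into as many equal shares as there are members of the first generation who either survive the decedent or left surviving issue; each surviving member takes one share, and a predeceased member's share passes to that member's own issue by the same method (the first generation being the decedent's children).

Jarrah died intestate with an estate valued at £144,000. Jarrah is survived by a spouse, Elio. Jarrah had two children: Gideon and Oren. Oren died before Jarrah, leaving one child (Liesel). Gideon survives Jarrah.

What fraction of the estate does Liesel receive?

The spouse counts as an additional share at the children's level, so there are 3 primary shares of £48,000. Elio takes one such share (£48,000).
The children's combined portion (£96,000) is divided into 2 shares of £48,000: Gideon takes £48,000; Oren's £48,000 share passes to Oren's issue.
Oren's share (£48,000) passes entirely to Liesel.

Liesel receives 1/3 of the estate.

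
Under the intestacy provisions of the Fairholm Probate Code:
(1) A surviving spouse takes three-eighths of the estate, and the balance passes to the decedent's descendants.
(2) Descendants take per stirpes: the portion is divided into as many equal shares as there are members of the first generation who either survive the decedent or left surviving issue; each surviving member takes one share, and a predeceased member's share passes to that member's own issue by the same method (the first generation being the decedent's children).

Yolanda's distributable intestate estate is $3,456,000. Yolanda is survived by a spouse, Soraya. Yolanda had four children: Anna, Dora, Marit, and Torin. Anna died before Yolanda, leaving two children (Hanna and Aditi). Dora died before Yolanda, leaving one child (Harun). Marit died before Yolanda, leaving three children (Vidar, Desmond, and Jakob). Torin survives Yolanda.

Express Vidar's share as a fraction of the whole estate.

Soraya takes three-eighths of $3,456,000 = $1,296,000. The remaining $2,160,000 passes to the descendants.
The descendants' portion ($2,160,000) is divided into 4 shares of $540,000: Torin takes $540,000; Anna's $540,000 share passes to Anna's issue; Dora's $540,000 share passes to Dora's issue; Marit's $540,000 share passes to Marit's issue.
Anna's share ($540,000) is divided into 2 shares of $270,000: Hanna and Aditi each take $270,000.
Dora's share ($540,000) passes entirely to Harun.
Marit's share ($540,000) is divided into 3 shares of $180,000: Vidar, Desmond, and Jakob each take $180,000.

Vidar receives 5/96 of the estate.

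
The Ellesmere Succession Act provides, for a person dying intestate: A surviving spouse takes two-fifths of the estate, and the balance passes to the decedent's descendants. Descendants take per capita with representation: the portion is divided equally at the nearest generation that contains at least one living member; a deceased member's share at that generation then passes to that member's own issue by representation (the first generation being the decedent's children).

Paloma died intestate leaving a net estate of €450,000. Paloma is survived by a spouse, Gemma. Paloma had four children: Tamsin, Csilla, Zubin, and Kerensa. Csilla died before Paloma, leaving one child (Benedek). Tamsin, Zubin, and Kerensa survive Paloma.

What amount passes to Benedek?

Benedek receives €67,500.

Gemma takes two-fifths of €450,000 = €180,000. The remaining €270,000 passes to the descendants.
The descendants' portion (€270,000) is divided into 4 shares of €67,500: Tamsin, Zubin, and Kerensa each take €67,500; Csilla's €67,500 share passes to Csilla's issue.
Csilla's share (€67,500) passes entirely to Benedek.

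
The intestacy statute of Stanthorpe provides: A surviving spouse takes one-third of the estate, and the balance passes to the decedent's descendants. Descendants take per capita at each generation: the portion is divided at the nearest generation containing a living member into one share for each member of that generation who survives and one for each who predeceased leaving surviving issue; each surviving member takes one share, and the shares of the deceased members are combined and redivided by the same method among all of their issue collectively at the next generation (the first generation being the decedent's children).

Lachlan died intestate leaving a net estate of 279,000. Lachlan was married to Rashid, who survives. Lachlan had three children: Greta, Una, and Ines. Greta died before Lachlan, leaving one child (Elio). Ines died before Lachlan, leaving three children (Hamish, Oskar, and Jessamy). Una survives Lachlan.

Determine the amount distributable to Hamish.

Rashid takes one-third of 279,000 = 93,000. The remaining 186,000 passes to the descendants.
The descendants' portion (186,000) is divided at the children's generation into 3 shares of 62,000. Una takes 62,000. The 2 shares of the deceased (Greta and Ines) are combined into a pool of 124,000.
That pool (124,000) is divided at the grandchildren's generation equally among Elio, Hamish, Oskar, and Jessamy: 31,000 each.

Hamish receives 31,000.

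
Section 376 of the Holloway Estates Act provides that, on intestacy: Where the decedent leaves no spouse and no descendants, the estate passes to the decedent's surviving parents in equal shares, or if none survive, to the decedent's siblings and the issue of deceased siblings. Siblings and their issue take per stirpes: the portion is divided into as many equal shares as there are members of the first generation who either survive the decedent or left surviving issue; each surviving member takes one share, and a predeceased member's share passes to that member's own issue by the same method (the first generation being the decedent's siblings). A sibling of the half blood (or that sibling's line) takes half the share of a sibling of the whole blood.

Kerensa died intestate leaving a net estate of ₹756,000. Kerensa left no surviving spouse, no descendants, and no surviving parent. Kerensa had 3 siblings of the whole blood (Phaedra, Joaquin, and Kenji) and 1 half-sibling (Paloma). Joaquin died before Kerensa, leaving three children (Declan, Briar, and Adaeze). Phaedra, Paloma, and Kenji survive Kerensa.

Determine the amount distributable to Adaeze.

Adaeze receives ₹72,000.

The entire ₹756,000 passes to the siblings and their issue.
Counting each half-blood sibling's line as half a unit, there are 7/2 units in ₹756,000, so one unit is ₹216,000. Whole-blood lines (Phaedra, Joaquin, and Kenji) take ₹216,000 each; half-blood lines (Paloma) take ₹108,000 each.
Joaquin's share (₹216,000) is divided into 3 shares of ₹72,000: Declan, Briar, and Adaeze each take ₹72,000.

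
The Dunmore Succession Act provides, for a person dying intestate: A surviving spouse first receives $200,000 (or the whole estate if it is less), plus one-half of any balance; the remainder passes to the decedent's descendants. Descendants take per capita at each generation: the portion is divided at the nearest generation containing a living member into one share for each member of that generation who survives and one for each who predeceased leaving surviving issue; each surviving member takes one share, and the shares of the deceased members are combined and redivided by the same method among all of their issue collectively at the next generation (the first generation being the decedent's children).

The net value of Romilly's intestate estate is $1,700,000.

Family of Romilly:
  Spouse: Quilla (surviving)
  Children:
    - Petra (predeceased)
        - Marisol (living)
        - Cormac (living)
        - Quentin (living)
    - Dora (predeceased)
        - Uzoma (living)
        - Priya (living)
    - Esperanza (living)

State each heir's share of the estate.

Quilla: $950,000; Marisol: $100,000; Cormac: $100,000; Quentin: $100,000; Uzoma: $100,000; Priya: $100,000; Esperanza: $250,000

Quilla first takes $200,000, leaving a balance of $1,500,000. Quilla then takes one-half of the balance ($750,000), for a total of $950,000. The remaining $750,000 passes to the descendants.
The descendants' portion ($750,000) is divided at the children's generation into 3 shares of $250,000. Esperanza takes $250,000. The 2 shares of the deceased (Petra and Dora) are combined into a pool of $500,000.
That pool ($500,000) is divided at the grandchildren's generation equally among Marisol, Cormac, Quentin, Uzoma, and Priya: $100,000 each.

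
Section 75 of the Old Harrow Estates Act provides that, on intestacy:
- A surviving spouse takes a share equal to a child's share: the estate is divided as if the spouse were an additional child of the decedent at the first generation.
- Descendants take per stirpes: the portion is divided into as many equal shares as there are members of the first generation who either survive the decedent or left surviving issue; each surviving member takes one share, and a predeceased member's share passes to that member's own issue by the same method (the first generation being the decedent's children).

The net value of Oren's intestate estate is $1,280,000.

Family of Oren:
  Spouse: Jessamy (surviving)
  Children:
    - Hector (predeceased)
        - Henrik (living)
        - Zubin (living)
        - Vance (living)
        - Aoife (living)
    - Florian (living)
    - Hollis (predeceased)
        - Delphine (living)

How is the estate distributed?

Jessamy: $320,000; Henrik: $80,000; Zubin: $80,000; Vance: $80,000; Aoife: $80,000; Florian: $320,000; Delphine: $320,000

The spouse counts as an additional share at the children's level, so there are 4 primary shares of $320,000. Jessamy takes one such share ($320,000).
The children's combined portion ($960,000) is divided into 3 shares of $320,000: Florian takes $320,000; Hector's $320,000 share passes to Hector's issue; Hollis's $320,000 share passes to Hollis's issue.
Hector's share ($320,000) is divided into 4 shares of $80,000: Henrik, Zubin, Vance, and Aoife each take $80,000.
Hollis's share ($320,000) passes entirely to Delphine.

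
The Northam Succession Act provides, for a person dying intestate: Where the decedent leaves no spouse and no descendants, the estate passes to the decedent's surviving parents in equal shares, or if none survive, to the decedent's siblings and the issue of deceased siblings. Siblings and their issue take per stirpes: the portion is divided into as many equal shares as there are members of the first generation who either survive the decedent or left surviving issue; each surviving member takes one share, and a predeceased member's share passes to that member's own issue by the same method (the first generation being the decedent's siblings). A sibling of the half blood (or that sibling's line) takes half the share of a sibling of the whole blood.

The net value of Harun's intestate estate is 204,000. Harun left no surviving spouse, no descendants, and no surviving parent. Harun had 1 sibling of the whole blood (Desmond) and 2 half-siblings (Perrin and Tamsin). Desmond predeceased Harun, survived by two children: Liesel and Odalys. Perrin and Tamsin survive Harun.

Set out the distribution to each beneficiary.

Perrin: 51,000; Liesel: 51,000; Odalys: 51,000; Tamsin: 51,000

The entire 204,000 passes to the siblings and their issue.
Counting each half-blood sibling's line as half a unit, there are 2 units in 204,000, so one unit is 102,000. Whole-blood lines (Desmond) take 102,000 each; half-blood lines (Perrin and Tamsin) take 51,000 each.
Desmond's share (102,000) is divided into 2 shares of 51,000: Liesel and Odalys each take 51,000.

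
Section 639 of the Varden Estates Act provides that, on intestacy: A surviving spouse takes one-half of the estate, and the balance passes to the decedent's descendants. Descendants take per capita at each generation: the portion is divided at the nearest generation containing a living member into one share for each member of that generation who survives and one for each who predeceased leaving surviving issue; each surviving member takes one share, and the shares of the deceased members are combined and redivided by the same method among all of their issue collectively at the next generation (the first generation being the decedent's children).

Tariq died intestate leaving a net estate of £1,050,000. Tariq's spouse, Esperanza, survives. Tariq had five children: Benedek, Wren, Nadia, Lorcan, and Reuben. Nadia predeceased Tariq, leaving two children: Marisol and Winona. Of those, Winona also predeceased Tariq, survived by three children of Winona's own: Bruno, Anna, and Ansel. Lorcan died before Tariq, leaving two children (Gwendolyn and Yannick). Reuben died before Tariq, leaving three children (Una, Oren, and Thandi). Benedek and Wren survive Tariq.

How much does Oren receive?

Esperanza takes one-half of £1,050,000 = £525,000. The remaining £525,000 passes to the descendants.
The descendants' portion (£525,000) is divided at the children's generation into 5 shares of £105,000. Benedek and Wren each take £105,000. The 3 shares of the deceased (Nadia, Lorcan, and Reuben) are combined into a pool of £315,000.
That pool (£315,000) is divided at the grandchildren's generation into 7 shares of £45,000. Marisol, Gwendolyn, Yannick, Una, Oren, and Thandi each take £45,000. The remaining share for the deceased Winona (£45,000) is carried to the next generation.
That pool (£45,000) is divided at the great-grandchildren's generation equally among Bruno, Anna, and Ansel: £15,000 each.

Oren receives £45,000.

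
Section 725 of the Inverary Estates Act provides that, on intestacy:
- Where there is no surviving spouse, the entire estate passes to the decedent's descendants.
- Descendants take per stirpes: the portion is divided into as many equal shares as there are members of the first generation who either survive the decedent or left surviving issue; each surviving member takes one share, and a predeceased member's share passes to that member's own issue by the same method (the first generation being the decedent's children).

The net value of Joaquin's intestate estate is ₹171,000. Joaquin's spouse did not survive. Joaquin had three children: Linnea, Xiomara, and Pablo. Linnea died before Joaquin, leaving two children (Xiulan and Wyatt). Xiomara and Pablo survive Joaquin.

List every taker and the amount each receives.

Xiulan: ₹28,500; Wyatt: ₹28,500; Xiomara: ₹57,000; Pablo: ₹57,000

The entire ₹171,000 passes to the descendants.
That amount (₹171,000) is divided into 3 shares of ₹57,000: Xiomara and Pablo each take ₹57,000; Linnea's ₹57,000 share passes to Linnea's issue.
Linnea's share (₹57,000) is divided into 2 shares of ₹28,500: Xiulan and Wyatt each take ₹28,500.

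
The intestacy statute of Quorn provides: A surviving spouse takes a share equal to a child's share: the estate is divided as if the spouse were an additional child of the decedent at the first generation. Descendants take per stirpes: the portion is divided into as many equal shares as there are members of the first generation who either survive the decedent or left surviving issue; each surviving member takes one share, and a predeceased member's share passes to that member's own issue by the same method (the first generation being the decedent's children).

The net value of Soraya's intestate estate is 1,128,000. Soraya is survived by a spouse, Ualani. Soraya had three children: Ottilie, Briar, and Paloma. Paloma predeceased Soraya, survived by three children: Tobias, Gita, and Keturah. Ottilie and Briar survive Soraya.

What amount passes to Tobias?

The spouse counts as an additional share at the children's level, so there are 4 primary shares of 282,000. Ualani takes one such share (282,000).
The children's combined portion (846,000) is divided into 3 shares of 282,000: Ottilie and Briar each take 282,000; Paloma's 282,000 share passes to Paloma's issue.
Paloma's share (282,000) is divided into 3 shares of 94,000: Tobias, Gita, and Keturah each take 94,000.

Tobias receives 94,000.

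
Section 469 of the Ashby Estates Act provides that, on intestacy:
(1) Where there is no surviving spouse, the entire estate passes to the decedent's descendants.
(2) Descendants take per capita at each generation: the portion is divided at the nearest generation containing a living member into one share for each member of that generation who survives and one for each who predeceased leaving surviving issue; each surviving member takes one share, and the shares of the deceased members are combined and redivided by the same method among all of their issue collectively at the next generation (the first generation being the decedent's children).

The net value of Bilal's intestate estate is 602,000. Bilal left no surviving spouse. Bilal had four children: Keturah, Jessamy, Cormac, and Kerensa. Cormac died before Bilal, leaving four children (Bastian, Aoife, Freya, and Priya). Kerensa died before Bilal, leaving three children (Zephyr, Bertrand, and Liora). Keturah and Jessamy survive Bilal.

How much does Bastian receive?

Bastian receives 43,000.

The entire 602,000 passes to the descendants.
That amount (602,000) is divided at the children's generation into 4 shares of 150,500. Keturah and Jessamy each take 150,500. The 2 shares of the deceased (Cormac and Kerensa) are combined into a pool of 301,000.
That pool (301,000) is divided at the grandchildren's generation equally among Bastian, Aoife, Freya, Priya, Zephyr, Bertrand, and Liora: 43,000 each.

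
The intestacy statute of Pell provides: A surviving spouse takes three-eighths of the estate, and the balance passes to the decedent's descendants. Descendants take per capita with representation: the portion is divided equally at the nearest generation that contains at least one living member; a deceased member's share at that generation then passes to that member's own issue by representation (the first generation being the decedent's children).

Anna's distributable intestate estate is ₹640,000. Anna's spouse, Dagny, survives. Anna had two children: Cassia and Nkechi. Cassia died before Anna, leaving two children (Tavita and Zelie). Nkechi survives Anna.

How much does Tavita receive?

Tavita receives ₹100,000.

Dagny takes three-eighths of ₹640,000 = ₹240,000. The remaining ₹400,000 passes to the descendants.
The descendants' portion (₹400,000) is divided into 2 shares of ₹200,000: Nkechi takes ₹200,000; Cassia's ₹200,000 share passes to Cassia's issue.
Cassia's share (₹200,000) is divided into 2 shares of ₹100,000: Tavita and Zelie each take ₹100,000.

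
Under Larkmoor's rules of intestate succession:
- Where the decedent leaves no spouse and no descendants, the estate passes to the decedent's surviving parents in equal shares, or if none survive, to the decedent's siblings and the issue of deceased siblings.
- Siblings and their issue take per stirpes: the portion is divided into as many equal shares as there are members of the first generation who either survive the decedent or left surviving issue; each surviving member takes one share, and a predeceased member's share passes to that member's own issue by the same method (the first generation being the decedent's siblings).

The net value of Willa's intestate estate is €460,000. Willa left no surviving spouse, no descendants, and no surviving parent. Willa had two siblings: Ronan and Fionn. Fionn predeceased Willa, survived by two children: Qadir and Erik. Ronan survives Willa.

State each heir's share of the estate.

The entire €460,000 passes to the siblings and their issue.
That amount (€460,000) is divided into 2 shares of €230,000: Ronan takes €230,000; Fionn's €230,000 share passes to Fionn's issue.
Fionn's share (€230,000) is divided into 2 shares of €115,000: Qadir and Erik each take €115,000.

Ronan: €230,000; Qadir: €115,000; Erik: €115,000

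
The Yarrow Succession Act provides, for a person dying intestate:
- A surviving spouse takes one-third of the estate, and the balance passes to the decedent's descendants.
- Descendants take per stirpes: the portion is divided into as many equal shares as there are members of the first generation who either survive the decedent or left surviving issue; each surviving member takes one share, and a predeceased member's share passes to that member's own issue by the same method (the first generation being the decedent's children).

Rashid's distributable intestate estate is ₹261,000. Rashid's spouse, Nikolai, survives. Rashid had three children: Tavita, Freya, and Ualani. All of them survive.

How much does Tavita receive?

Nikolai takes one-third of ₹261,000 = ₹87,000. The remaining ₹174,000 passes to the descendants.
The descendants' portion (₹174,000) is divided into 3 shares of ₹58,000: Tavita, Freya, and Ualani each take ₹58,000.

Tavita receives ₹58,000.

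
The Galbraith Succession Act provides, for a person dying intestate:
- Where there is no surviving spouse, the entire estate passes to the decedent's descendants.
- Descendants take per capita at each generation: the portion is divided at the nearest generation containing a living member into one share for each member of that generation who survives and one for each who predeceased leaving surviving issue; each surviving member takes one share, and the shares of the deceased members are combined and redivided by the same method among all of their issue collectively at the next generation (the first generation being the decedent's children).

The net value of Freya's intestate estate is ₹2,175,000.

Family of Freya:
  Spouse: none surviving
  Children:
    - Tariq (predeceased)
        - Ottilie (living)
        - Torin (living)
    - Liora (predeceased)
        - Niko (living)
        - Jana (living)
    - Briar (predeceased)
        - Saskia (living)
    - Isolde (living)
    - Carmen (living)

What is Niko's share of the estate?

The entire ₹2,175,000 passes to the descendants.
That amount (₹2,175,000) is divided at the children's generation into 5 shares of ₹435,000. Isolde and Carmen each take ₹435,000. The 3 shares of the deceased (Tariq, Liora, and Briar) are combined into a pool of ₹1,305,000.
That pool (₹1,305,000) is divided at the grandchildren's generation equally among Ottilie, Torin, Niko, Jana, and Saskia: ₹261,000 each.

Niko receives ₹261,000.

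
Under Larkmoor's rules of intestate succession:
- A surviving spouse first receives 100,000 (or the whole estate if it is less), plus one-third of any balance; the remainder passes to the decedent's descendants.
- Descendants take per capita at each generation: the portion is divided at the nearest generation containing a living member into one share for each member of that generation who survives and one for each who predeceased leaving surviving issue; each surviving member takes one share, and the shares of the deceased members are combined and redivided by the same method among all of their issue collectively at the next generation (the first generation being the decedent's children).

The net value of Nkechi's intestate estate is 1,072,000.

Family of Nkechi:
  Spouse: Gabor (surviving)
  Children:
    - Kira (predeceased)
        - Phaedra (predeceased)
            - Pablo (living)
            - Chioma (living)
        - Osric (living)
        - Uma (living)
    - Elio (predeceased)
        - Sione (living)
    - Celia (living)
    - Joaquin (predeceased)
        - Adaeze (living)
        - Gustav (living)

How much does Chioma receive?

Gabor first takes 100,000, leaving a balance of 972,000. Gabor then takes one-third of the balance (324,000), for a total of 424,000. The remaining 648,000 passes to the descendants.
The descendants' portion (648,000) is divided at the children's generation into 4 shares of 162,000. Celia takes 162,000. The 3 shares of the deceased (Kira, Elio, and Joaquin) are combined into a pool of 486,000.
That pool (486,000) is divided at the grandchildren's generation into 6 shares of 81,000. Osric, Uma, Sione, Adaeze, and Gustav each take 81,000. The remaining share for the deceased Phaedra (81,000) is carried to the next generation.
That pool (81,000) is divided at the great-grandchildren's generation equally among Pablo and Chioma: 40,500 each.

Chioma receives 40,500.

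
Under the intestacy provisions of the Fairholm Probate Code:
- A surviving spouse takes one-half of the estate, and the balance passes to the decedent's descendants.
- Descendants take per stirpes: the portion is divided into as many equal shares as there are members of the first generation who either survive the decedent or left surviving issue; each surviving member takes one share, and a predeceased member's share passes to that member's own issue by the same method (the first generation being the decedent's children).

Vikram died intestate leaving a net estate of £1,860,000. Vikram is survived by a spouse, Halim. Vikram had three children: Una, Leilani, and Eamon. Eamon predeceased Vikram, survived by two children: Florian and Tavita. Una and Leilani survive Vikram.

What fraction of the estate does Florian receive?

Halim takes one-half of £1,860,000 = £930,000. The remaining £930,000 passes to the descendants.
The descendants' portion (£930,000) is divided into 3 shares of £310,000: Una and Leilani each take £310,000; Eamon's £310,000 share passes to Eamon's issue.
Eamon's share (£310,000) is divided into 2 shares of £155,000: Florian and Tavita each take £155,000.

Florian receives 1/12 of the estate.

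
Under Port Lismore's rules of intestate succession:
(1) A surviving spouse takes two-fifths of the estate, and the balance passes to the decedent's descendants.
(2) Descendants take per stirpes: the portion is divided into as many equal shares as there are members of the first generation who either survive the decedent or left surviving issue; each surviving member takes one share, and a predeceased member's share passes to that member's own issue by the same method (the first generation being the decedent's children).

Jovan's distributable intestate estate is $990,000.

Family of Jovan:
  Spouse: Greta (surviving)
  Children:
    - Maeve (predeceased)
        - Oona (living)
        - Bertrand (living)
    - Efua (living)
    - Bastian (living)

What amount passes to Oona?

Greta takes two-fifths of $990,000 = $396,000. The remaining $594,000 passes to the descendants.
The descendants' portion ($594,000) is divided into 3 shares of $198,000: Efua and Bastian each take $198,000; Maeve's $198,000 share passes to Maeve's issue.
Maeve's share ($198,000) is divided into 2 shares of $99,000: Oona and Bertrand each take $99,000.

Oona receives $99,000.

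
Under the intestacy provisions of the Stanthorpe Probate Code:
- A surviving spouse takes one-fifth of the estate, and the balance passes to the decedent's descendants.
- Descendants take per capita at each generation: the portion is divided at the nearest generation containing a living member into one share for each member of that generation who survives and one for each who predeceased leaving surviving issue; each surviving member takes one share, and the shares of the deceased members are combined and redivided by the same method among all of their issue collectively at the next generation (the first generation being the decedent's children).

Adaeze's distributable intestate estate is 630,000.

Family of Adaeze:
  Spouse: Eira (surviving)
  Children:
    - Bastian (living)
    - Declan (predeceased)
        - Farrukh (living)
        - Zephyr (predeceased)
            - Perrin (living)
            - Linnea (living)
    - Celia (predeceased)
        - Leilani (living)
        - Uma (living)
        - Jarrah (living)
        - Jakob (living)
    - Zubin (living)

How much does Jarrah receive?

Eira takes one-fifth of 630,000 = 126,000. The remaining 504,000 passes to the descendants.
The descendants' portion (504,000) is divided at the children's generation into 4 shares of 126,000. Bastian and Zubin each take 126,000. The 2 shares of the deceased (Declan and Celia) are combined into a pool of 252,000.
That pool (252,000) is divided at the grandchildren's generation into 6 shares of 42,000. Farrukh, Leilani, Uma, Jarrah, and Jakob each take 42,000. The remaining share for the deceased Zephyr (42,000) is carried to the next generation.
That pool (42,000) is divided at the great-grandchildren's generation equally among Perrin and Linnea: 21,000 each.

Jarrah receives 42,000.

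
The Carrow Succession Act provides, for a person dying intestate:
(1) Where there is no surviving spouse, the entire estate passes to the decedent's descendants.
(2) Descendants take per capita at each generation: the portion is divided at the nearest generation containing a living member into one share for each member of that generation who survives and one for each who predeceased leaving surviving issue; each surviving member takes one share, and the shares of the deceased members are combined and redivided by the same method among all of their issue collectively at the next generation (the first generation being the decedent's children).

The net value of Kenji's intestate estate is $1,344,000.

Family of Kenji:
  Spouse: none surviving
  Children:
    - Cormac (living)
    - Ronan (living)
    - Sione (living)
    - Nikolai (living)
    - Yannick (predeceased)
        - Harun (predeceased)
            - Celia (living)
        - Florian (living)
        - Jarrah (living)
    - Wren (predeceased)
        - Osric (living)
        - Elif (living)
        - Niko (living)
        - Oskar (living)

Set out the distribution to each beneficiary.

The entire $1,344,000 passes to the descendants.
That amount ($1,344,000) is divided at the children's generation into 6 shares of $224,000. Cormac, Ronan, Sione, and Nikolai each take $224,000. The 2 shares of the deceased (Yannick and Wren) are combined into a pool of $448,000.
That pool ($448,000) is divided at the grandchildren's generation into 7 shares of $64,000. Florian, Jarrah, Osric, Elif, Niko, and Oskar each take $64,000. The remaining share for the deceased Harun ($64,000) is carried to the next generation.
That pool ($64,000) passes entirely to Celia, the sole taker at the great-grandchildren's generation.

Cormac: $224,000; Ronan: $224,000; Sione: $224,000; Nikolai: $224,000; Celia: $64,000; Florian: $64,000; Jarrah: $64,000; Osric: $64,000; Elif: $64,000; Niko: $64,000; Oskar: $64,000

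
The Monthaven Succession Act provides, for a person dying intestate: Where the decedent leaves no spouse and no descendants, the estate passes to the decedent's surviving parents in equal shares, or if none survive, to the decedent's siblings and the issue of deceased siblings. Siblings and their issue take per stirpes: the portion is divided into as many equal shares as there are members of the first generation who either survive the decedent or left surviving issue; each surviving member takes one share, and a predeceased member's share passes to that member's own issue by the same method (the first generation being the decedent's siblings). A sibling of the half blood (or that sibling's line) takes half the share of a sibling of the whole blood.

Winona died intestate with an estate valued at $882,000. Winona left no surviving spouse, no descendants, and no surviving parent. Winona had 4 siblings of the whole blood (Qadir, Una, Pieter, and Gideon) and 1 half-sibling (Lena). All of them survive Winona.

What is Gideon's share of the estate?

Gideon receives $196,000.

The entire $882,000 passes to the siblings and their issue.
Counting each half-blood sibling's line as half a unit, there are 9/2 units in $882,000, so one unit is $196,000. Whole-blood lines (Qadir, Una, Pieter, and Gideon) take $196,000 each; half-blood lines (Lena) take $98,000 each.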